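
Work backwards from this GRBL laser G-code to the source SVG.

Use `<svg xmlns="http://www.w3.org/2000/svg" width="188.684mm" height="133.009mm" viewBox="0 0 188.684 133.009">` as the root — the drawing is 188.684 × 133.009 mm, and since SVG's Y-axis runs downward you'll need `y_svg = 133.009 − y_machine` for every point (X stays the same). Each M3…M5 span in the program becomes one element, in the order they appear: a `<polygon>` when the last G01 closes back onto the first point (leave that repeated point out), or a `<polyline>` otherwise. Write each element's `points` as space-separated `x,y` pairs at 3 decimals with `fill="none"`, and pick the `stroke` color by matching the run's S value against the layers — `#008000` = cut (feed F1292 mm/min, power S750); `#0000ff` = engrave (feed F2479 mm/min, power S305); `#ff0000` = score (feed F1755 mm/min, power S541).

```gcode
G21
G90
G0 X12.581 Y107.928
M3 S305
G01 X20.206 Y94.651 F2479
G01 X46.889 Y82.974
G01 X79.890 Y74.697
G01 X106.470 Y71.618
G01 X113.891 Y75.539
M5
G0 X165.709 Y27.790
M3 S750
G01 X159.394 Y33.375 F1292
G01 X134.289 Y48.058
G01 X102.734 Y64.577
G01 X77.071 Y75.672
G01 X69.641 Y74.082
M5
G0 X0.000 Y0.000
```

<svg xmlns="http://www.w3.org/2000/svg" width="188.684mm" height="133.009mm" viewBox="0 0 188.684 133.009">
  <polyline points="12.581,25.081 20.206,38.358 46.889,50.035 79.890,58.312 106.470,61.391 113.891,57.470" fill="none" stroke="#0000ff"/>
  <polyline points="165.709,105.219 159.394,99.634 134.289,84.951 102.734,68.432 77.071,57.337 69.641,58.927" fill="none" stroke="#008000"/>
</svg>

Machine Y-up, SVG Y-down with viewBox height 133.009, so y_svg = 133.009 − y_machine; X carries over.

Run 1: power S305 maps to stroke `#0000ff` (engrave). The run is open, so emit a `<polyline>` with points (Y-flipped): 12.581,25.081 20.206,38.358 46.889,50.035 79.890,58.312 106.470,61.391 113.891,57.470.

Run 2: the run's S750 means `#008000` (cut). The run is open, so emit a `<polyline>` with points (Y-flipped): 165.709,105.219 159.394,99.634 134.289,84.951 102.734,68.432 77.071,57.337 69.641,58.927.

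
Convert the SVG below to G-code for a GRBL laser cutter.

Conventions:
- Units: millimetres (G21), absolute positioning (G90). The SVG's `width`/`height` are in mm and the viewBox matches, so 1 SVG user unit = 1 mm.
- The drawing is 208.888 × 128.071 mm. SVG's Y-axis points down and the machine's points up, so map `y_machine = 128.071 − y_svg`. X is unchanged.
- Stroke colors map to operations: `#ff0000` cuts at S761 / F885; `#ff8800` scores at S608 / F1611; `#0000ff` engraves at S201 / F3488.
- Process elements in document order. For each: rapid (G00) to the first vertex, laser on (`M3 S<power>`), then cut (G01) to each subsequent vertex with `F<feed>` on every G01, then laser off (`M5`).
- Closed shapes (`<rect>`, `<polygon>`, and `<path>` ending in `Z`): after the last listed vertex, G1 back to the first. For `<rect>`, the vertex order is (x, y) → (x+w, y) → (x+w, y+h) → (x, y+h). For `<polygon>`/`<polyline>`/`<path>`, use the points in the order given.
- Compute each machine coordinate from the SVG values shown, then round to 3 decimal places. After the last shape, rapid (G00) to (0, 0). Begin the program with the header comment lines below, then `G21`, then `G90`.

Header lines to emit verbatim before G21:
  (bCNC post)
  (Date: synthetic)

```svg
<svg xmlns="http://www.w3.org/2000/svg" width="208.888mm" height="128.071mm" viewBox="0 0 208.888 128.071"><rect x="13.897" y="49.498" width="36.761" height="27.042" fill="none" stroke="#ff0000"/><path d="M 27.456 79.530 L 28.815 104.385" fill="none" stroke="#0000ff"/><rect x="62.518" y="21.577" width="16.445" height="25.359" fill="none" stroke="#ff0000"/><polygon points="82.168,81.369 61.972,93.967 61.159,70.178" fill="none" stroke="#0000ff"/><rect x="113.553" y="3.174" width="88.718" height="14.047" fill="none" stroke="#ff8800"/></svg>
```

viewBox `0 0 208.888 128.071` with mm width/height → 1 unit = 1 mm. Flip: y_m = 128.071 − y_svg.

**Shape 1** — `<rect>` rectangle, stroke `#ff0000` → cut (S761, F885). Machine vertices: (13.897,78.573) → (50.658,78.573) → (50.658,51.531) → (13.897,51.531) → (13.897,78.573). Closed: final G1 returns to the first vertex.

**Shape 2** — `<path>` line segment, stroke `#0000ff` → engrave (S201, F3488). Machine vertices: (27.456,48.541) → (28.815,23.686). Open path.

**Shape 3** — `<rect>` rectangle, stroke `#ff0000` → cut (S761, F885). Machine vertices: (62.518,106.494) → (78.963,106.494) → (78.963,81.135) → (62.518,81.135) → (62.518,106.494). Closed: final G1 returns to the first vertex.

**Shape 4** — `<polygon>` regular polygon, stroke `#0000ff` → engrave (S201, F3488). Machine vertices: (82.168,46.702) → (61.972,34.104) → (61.159,57.893) → (82.168,46.702). Closed: final G1 returns to the first vertex.

**Shape 5** — `<rect>` rectangle, stroke `#ff8800` → score (S608, F1611). Machine vertices: (113.553,124.897) → (202.271,124.897) → (202.271,110.850) → (113.553,110.850) → (113.553,124.897). Closed: final G1 returns to the first vertex.

(bCNC post)
(Date: synthetic)
G21
G90
G00 X13.897 Y78.573
M3 S761
G01 X50.658 Y78.573 F885
G01 X50.658 Y51.531 F885
G01 X13.897 Y51.531 F885
G01 X13.897 Y78.573 F885
M5
G00 X27.456 Y48.541
M3 S201
G01 X28.815 Y23.686 F3488
M5
G00 X62.518 Y106.494
M3 S761
G01 X78.963 Y106.494 F885
G01 X78.963 Y81.135 F885
G01 X62.518 Y81.135 F885
G01 X62.518 Y106.494 F885
M5
G00 X82.168 Y46.702
M3 S201
G01 X61.972 Y34.104 F3488
G01 X61.159 Y57.893 F3488
G01 X82.168 Y46.702 F3488
M5
G00 X113.553 Y124.897
M3 S608
G01 X202.271 Y124.897 F1611
G01 X202.271 Y110.850 F1611
G01 X113.553 Y110.850 F1611
G01 X113.553 Y124.897 F1611
M5
G00 X0.000 Y0.000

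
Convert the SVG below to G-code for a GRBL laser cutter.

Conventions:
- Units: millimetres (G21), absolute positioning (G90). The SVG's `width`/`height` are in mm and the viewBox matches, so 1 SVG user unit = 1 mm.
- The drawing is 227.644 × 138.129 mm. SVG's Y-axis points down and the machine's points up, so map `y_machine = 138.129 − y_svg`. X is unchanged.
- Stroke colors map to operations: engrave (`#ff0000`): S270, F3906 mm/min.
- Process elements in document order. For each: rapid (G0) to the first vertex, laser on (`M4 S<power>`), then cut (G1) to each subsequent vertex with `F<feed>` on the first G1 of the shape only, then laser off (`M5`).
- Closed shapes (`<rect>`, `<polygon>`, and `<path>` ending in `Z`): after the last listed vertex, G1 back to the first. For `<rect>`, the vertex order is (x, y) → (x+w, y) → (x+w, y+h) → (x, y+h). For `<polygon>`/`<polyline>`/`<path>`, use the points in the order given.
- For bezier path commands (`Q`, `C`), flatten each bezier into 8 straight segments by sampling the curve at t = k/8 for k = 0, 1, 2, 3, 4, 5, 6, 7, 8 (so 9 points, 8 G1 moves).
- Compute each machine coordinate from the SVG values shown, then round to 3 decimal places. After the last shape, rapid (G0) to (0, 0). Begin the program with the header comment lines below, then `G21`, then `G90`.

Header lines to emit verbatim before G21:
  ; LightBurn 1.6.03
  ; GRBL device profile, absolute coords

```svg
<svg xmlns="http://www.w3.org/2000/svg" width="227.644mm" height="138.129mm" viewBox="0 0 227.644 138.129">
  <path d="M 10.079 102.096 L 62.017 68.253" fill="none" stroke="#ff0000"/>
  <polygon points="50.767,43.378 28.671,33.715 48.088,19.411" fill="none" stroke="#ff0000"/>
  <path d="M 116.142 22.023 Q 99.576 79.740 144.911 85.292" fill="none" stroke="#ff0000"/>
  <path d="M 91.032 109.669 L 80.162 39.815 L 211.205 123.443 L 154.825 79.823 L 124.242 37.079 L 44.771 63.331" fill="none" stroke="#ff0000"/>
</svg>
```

; LightBurn 1.6.03
; GRBL device profile, absolute coords
G21
G90
G0 X10.079 Y36.033
M4 S270
G1 X62.017 Y69.876 F3906
M5
G0 X50.767 Y94.751
M4 S270
G1 X28.671 Y104.414 F3906
G1 X48.088 Y118.718
G1 X50.767 Y94.751
M5
G0 X116.142 Y116.106
M4 S270
G1 X112.968 Y102.492 F3906
G1 X111.728 Y90.508
G1 X112.422 Y80.154
G1 X115.051 Y71.430
G1 X119.615 Y64.337
G1 X126.112 Y58.873
G1 X134.544 Y55.040
G1 X144.911 Y52.837
M5
G0 X91.032 Y28.460
M4 S270
G1 X80.162 Y98.314 F3906
G1 X211.205 Y14.686
G1 X154.825 Y58.306
G1 X124.242 Y101.050
G1 X44.771 Y74.798
M5
G0 X0.000 Y0.000

1 u = 1 mm; y_m = 138.129 − y.

[1] `<path>` line segment, #ff0000→engrave S270 F3906: (10.079,36.033) → (62.017,69.876)

[2] `<polygon>` regular polygon, #ff0000→engrave S270 F3906: (50.767,94.751) → (28.671,104.414) → (48.088,118.718) → (50.767,94.751) (closed)

[3] `<path>` quadratic bezier, #ff0000→engrave S270 F3906: (116.142,116.106) → (112.968,102.492) → (111.728,90.508) → (112.422,80.154) → (115.051,71.430) → (119.615,64.337) → (126.112,58.873) → (134.544,55.040) → (144.911,52.837)

[4] `<path>` open polyline, #ff0000→engrave S270 F3906: (91.032,28.460) → (80.162,98.314) → (211.205,14.686) → (154.825,58.306) → (124.242,101.050) → (44.771,74.798)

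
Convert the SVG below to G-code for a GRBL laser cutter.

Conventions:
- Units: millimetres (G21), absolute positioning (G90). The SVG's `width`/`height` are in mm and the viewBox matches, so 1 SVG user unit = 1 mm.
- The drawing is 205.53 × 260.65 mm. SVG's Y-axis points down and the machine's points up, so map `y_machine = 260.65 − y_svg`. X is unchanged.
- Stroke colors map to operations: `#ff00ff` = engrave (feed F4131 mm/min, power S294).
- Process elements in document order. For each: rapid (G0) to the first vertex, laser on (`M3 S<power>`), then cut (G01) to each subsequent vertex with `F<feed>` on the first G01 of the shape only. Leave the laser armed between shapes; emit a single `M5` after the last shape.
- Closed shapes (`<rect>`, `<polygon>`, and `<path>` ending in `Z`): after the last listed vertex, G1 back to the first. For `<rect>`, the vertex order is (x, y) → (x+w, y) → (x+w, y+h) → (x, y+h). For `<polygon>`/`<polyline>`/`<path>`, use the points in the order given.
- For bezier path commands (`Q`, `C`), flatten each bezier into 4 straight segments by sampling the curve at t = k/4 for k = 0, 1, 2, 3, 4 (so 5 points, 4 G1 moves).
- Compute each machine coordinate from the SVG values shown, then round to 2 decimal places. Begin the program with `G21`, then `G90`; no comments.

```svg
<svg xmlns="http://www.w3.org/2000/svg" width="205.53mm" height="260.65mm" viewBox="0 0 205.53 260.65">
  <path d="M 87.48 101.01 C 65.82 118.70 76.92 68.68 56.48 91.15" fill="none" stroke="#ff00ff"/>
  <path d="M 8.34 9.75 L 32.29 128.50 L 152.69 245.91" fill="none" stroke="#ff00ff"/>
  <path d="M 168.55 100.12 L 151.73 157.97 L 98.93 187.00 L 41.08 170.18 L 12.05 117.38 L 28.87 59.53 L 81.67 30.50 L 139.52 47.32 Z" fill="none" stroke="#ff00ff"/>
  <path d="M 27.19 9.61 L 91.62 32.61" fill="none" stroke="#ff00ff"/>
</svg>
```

viewBox `0 0 205.53 260.65` with mm width/height → 1 unit = 1 mm. Flip: y_m = 260.65 − y_svg.

**Shape 1** — `<path>` cubic bezier, stroke `#ff00ff` → engrave (S294, F4131). Control points (SVG): P0=(87.48,101.01), P1=(65.82,118.70), P2=(76.92,68.68), P3=(56.48,91.15); sampled at t=k/4. Machine vertices: (87.48,159.64) → (76.37,156.88) → (71.52,166.36) → (66.90,174.95) → (56.48,169.50). Open path.

**Shape 2** — `<path>` open polyline, stroke `#ff00ff` → engrave (S294, F4131). Machine vertices: (8.34,250.90) → (32.29,132.15) → (152.69,14.74). Open path.

**Shape 3** — `<path>` regular polygon, stroke `#ff00ff` → engrave (S294, F4131). Machine vertices: (168.55,160.53) → (151.73,102.68) → (98.93,73.65) → (41.08,90.47) → (12.05,143.27) → (28.87,201.12) → (81.67,230.15) → (139.52,213.33) → (168.55,160.53). Closed: final G1 returns to the first vertex.

**Shape 4** — `<path>` line segment, stroke `#ff00ff` → engrave (S294, F4131). Machine vertices: (27.19,251.04) → (91.62,228.04). Open path.

G21
G90
G0 X87.48 Y159.64
M3 S294
G01 X76.37 Y156.88 F4131
G01 X71.52 Y166.36
G01 X66.90 Y174.95
G01 X56.48 Y169.50
G0 X8.34 Y250.90
M3 S294
G01 X32.29 Y132.15 F4131
G01 X152.69 Y14.74
G0 X168.55 Y160.53
M3 S294
G01 X151.73 Y102.68 F4131
G01 X98.93 Y73.65
G01 X41.08 Y90.47
G01 X12.05 Y143.27
G01 X28.87 Y201.12
G01 X81.67 Y230.15
G01 X139.52 Y213.33
G01 X168.55 Y160.53
G0 X27.19 Y251.04
M3 S294
G01 X91.62 Y228.04 F4131
M5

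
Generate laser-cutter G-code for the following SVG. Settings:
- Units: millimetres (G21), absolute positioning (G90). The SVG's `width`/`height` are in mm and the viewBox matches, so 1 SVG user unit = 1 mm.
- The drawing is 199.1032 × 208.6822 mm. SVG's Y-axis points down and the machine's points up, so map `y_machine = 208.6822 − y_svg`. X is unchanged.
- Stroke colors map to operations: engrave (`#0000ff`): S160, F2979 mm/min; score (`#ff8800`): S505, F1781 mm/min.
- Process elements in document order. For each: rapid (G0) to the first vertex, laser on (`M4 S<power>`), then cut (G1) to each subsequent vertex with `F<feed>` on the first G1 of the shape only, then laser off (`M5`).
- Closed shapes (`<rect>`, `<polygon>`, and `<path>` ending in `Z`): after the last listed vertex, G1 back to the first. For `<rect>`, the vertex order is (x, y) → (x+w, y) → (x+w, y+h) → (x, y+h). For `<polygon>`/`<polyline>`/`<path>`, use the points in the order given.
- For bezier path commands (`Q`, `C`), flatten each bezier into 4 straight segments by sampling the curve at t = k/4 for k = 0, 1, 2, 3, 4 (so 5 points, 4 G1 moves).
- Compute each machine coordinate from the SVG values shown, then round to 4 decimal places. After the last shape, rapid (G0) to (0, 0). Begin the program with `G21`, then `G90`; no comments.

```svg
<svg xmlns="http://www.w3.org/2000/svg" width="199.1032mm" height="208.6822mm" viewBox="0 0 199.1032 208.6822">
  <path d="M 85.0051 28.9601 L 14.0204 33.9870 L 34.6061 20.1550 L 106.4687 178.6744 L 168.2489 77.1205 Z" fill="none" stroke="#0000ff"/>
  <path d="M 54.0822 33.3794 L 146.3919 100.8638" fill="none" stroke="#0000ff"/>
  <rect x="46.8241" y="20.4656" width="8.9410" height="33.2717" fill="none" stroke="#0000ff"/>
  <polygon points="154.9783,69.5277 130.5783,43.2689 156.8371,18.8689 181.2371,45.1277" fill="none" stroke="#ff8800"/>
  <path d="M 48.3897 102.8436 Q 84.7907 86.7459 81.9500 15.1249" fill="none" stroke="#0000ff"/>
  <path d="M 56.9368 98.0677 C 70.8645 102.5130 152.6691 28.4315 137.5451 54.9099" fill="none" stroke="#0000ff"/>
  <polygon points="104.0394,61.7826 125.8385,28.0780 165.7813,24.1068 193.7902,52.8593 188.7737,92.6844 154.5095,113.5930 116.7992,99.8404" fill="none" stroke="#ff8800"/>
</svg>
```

Since the viewBox matches the mm dimensions, user units are millimetres directly. The only transform is the Y-flip y_m = 208.6822 − y_svg.

Shape 1 is a closed polygon drawn with `<path>`. Its stroke #0000ff means engrave at S160, F2979. After flipping Y the toolpath is (85.0051,179.7221) → (14.0204,174.6952) → (34.6061,188.5272) → (106.4687,30.0078) → (168.2489,131.5617) → (85.0051,179.7221), returning to the start.

Shape 2 is a line segment drawn with `<path>`. Its stroke #0000ff means engrave at S160, F2979. After flipping Y the toolpath is (54.0822,175.3028) → (146.3919,107.8184).

Shape 3 is a rectangle drawn with `<rect>`. Its stroke #0000ff means engrave at S160, F2979. After flipping Y the toolpath is (46.8241,188.2166) → (55.7651,188.2166) → (55.7651,154.9449) → (46.8241,154.9449) → (46.8241,188.2166), returning to the start.

Shape 4 is a regular polygon drawn with `<polygon>`. Its stroke #ff8800 means score at S505, F1781. After flipping Y the toolpath is (154.9783,139.1545) → (130.5783,165.4133) → (156.8371,189.8133) → (181.2371,163.5545) → (154.9783,139.1545), returning to the start.

Shape 5 is a quadratic bezier drawn with `<path>`. Its stroke #0000ff means engrave at S160, F2979. After flipping Y the toolpath is (48.3897,105.8386) → (64.1376,117.3577) → (74.9803,135.8171) → (80.9177,161.2170) → (81.9500,193.5573).

Shape 6 is a cubic bezier drawn with `<path>`. Its stroke #0000ff means engrave at S160, F2979. After flipping Y the toolpath is (56.9368,110.6145) → (77.5344,119.2061) → (108.1353,140.4558) → (133.2891,157.5743) → (137.5451,153.7723).

Shape 7 is a regular polygon drawn with `<polygon>`. Its stroke #ff8800 means score at S505, F1781. After flipping Y the toolpath is (104.0394,146.8996) → (125.8385,180.6042) → (165.7813,184.5754) → (193.7902,155.8229) → (188.7737,115.9978) → (154.5095,95.0892) → (116.7992,108.8418) → (104.0394,146.8996), returning to the start.

G21
G90
G0 X85.0051 Y179.7221
M4 S160
G1 X14.0204 Y174.6952 F2979
G1 X34.6061 Y188.5272
G1 X106.4687 Y30.0078
G1 X168.2489 Y131.5617
G1 X85.0051 Y179.7221
M5
G0 X54.0822 Y175.3028
M4 S160
G1 X146.3919 Y107.8184 F2979
M5
G0 X46.8241 Y188.2166
M4 S160
G1 X55.7651 Y188.2166 F2979
G1 X55.7651 Y154.9449
G1 X46.8241 Y154.9449
G1 X46.8241 Y188.2166
M5
G0 X154.9783 Y139.1545
M4 S505
G1 X130.5783 Y165.4133 F1781
G1 X156.8371 Y189.8133
G1 X181.2371 Y163.5545
G1 X154.9783 Y139.1545
M5
G0 X48.3897 Y105.8386
M4 S160
G1 X64.1376 Y117.3577 F2979
G1 X74.9803 Y135.8171
G1 X80.9177 Y161.2170
G1 X81.9500 Y193.5573
M5
G0 X56.9368 Y110.6145
M4 S160
G1 X77.5344 Y119.2061 F2979
G1 X108.1353 Y140.4558
G1 X133.2891 Y157.5743
G1 X137.5451 Y153.7723
M5
G0 X104.0394 Y146.8996
M4 S505
G1 X125.8385 Y180.6042 F1781
G1 X165.7813 Y184.5754
G1 X193.7902 Y155.8229
G1 X188.7737 Y115.9978
G1 X154.5095 Y95.0892
G1 X116.7992 Y108.8418
G1 X104.0394 Y146.8996
M5
G0 X0.0000 Y0.0000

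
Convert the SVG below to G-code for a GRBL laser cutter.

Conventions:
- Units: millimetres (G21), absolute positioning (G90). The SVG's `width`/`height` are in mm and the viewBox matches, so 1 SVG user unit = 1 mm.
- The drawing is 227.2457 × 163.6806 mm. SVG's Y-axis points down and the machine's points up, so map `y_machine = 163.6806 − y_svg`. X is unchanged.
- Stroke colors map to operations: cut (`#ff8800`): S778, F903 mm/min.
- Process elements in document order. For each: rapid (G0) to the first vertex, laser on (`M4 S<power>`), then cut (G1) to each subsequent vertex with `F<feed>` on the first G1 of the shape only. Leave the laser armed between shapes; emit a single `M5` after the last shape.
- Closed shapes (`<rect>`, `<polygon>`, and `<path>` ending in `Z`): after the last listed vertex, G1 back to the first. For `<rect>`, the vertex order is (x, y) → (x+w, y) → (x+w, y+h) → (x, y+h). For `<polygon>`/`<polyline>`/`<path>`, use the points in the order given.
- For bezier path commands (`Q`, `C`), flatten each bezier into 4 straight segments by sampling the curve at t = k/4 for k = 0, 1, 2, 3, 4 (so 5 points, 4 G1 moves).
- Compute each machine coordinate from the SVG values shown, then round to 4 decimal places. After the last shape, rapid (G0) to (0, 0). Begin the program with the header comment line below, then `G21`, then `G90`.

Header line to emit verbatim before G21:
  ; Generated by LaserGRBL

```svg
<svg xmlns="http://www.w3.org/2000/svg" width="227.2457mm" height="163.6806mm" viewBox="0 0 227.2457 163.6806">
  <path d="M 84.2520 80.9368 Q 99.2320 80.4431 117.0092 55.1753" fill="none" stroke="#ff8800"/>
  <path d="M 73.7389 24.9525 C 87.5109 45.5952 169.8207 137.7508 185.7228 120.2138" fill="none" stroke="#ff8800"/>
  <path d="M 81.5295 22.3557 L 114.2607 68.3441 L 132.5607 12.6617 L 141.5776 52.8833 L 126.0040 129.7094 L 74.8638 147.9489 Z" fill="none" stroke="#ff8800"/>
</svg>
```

Since the viewBox matches the mm dimensions, user units are millimetres directly. The only transform is the Y-flip y_m = 163.6806 − y_svg.

Shape 1 is a quadratic bezier drawn with `<path>`. Its stroke #ff8800 means cut at S778, F903. After flipping Y the toolpath is (84.2520,82.7438) → (91.9168,84.5390) → (99.9313,89.4310) → (108.2954,97.4198) → (117.0092,108.5053).

Shape 2 is a cubic bezier drawn with `<path>`. Its stroke #ff8800 means cut at S778, F903. After flipping Y the toolpath is (73.7389,138.7281) → (94.8102,112.6687) → (128.9321,76.7801) → (163.4533,48.0501) → (185.7228,43.4668).

Shape 3 is a closed polygon drawn with `<path>`. Its stroke #ff8800 means cut at S778, F903. After flipping Y the toolpath is (81.5295,141.3249) → (114.2607,95.3365) → (132.5607,151.0189) → (141.5776,110.7973) → (126.0040,33.9712) → (74.8638,15.7317) → (81.5295,141.3249), returning to the start.

; Generated by LaserGRBL
G21
G90
G0 X84.2520 Y82.7438
M4 S778
G1 X91.9168 Y84.5390 F903
G1 X99.9313 Y89.4310
G1 X108.2954 Y97.4198
G1 X117.0092 Y108.5053
G0 X73.7389 Y138.7281
M4 S778
G1 X94.8102 Y112.6687 F903
G1 X128.9321 Y76.7801
G1 X163.4533 Y48.0501
G1 X185.7228 Y43.4668
G0 X81.5295 Y141.3249
M4 S778
G1 X114.2607 Y95.3365 F903
G1 X132.5607 Y151.0189
G1 X141.5776 Y110.7973
G1 X126.0040 Y33.9712
G1 X74.8638 Y15.7317
G1 X81.5295 Y141.3249
M5
G0 X0.0000 Y0.0000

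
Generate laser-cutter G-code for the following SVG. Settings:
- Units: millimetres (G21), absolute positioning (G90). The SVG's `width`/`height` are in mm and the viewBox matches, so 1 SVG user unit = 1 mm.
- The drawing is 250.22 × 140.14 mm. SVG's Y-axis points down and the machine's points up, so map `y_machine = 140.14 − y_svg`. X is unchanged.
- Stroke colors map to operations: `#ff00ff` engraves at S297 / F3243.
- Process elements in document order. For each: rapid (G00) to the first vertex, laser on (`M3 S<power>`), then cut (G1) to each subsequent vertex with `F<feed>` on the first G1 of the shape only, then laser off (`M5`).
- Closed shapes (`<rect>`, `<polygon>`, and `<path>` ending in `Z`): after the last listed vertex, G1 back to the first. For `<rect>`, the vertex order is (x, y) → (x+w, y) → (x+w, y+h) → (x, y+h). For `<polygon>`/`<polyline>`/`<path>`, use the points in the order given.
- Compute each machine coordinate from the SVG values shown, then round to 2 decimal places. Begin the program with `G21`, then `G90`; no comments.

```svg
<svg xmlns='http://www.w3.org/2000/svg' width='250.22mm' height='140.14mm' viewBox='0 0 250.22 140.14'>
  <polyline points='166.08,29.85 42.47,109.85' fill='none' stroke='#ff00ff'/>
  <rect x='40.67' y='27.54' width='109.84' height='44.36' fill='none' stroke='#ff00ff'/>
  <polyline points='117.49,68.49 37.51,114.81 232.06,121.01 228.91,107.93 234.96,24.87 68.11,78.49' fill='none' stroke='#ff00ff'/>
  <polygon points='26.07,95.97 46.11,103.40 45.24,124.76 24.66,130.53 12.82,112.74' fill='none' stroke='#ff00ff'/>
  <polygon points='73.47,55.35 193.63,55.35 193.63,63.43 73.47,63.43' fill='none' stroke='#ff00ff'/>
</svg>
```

G21
G90
G00 X166.08 Y110.29
M3 S297
G1 X42.47 Y30.29 F3243
M5
G00 X40.67 Y112.60
M3 S297
G1 X150.51 Y112.60 F3243
G1 X150.51 Y68.24
G1 X40.67 Y68.24
G1 X40.67 Y112.60
M5
G00 X117.49 Y71.65
M3 S297
G1 X37.51 Y25.33 F3243
G1 X232.06 Y19.13
G1 X228.91 Y32.21
G1 X234.96 Y115.27
G1 X68.11 Y61.65
M5
G00 X26.07 Y44.17
M3 S297
G1 X46.11 Y36.74 F3243
G1 X45.24 Y15.38
G1 X24.66 Y9.61
G1 X12.82 Y27.40
G1 X26.07 Y44.17
M5
G00 X73.47 Y84.79
M3 S297
G1 X193.63 Y84.79 F3243
G1 X193.63 Y76.71
G1 X73.47 Y76.71
G1 X73.47 Y84.79
M5

1 u = 1 mm; y_m = 140.14 − y.

[1] `<polyline>` line segment, #ff00ff→engrave S297 F3243: (166.08,110.29) → (42.47,30.29)

[2] `<rect>` rectangle, #ff00ff→engrave S297 F3243: (40.67,112.60) → (150.51,112.60) → (150.51,68.24) → (40.67,68.24) → (40.67,112.60) (closed)

[3] `<polyline>` open polyline, #ff00ff→engrave S297 F3243: (117.49,71.65) → (37.51,25.33) → (232.06,19.13) → (228.91,32.21) → (234.96,115.27) → (68.11,61.65)

[4] `<polygon>` regular polygon, #ff00ff→engrave S297 F3243: (26.07,44.17) → (46.11,36.74) → (45.24,15.38) → (24.66,9.61) → (12.82,27.40) → (26.07,44.17) (closed)

[5] `<polygon>` rectangle, #ff00ff→engrave S297 F3243: (73.47,84.79) → (193.63,84.79) → (193.63,76.71) → (73.47,76.71) → (73.47,84.79) (closed)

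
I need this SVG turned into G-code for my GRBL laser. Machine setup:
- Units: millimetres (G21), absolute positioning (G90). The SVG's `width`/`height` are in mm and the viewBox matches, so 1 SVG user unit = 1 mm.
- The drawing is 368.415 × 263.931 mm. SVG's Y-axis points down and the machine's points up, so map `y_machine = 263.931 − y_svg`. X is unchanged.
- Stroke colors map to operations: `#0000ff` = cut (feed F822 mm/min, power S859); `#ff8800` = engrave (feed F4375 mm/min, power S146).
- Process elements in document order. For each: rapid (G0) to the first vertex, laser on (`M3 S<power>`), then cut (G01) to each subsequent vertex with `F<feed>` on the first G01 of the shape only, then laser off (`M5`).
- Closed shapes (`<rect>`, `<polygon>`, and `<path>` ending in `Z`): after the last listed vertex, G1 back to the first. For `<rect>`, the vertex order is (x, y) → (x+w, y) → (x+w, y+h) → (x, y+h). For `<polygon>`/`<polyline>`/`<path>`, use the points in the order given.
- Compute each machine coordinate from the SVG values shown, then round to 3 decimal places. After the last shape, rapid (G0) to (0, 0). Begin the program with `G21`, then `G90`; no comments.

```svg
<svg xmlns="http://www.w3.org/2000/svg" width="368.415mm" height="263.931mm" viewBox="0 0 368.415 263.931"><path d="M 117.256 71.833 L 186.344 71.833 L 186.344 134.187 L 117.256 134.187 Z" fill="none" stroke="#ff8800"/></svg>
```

G21
G90
G0 X117.256 Y192.098
M3 S146
G01 X186.344 Y192.098 F4375
G01 X186.344 Y129.744
G01 X117.256 Y129.744
G01 X117.256 Y192.098
M5
G0 X0.000 Y0.000

viewBox `0 0 368.415 263.931` with mm width/height → 1 unit = 1 mm. Flip: y_m = 263.931 − y_svg.

**Shape 1** — `<path>` rectangle, stroke `#ff8800` → engrave (S146, F4375). Machine vertices: (117.256,192.098) → (186.344,192.098) → (186.344,129.744) → (117.256,129.744) → (117.256,192.098). Closed: final G1 returns to the first vertex.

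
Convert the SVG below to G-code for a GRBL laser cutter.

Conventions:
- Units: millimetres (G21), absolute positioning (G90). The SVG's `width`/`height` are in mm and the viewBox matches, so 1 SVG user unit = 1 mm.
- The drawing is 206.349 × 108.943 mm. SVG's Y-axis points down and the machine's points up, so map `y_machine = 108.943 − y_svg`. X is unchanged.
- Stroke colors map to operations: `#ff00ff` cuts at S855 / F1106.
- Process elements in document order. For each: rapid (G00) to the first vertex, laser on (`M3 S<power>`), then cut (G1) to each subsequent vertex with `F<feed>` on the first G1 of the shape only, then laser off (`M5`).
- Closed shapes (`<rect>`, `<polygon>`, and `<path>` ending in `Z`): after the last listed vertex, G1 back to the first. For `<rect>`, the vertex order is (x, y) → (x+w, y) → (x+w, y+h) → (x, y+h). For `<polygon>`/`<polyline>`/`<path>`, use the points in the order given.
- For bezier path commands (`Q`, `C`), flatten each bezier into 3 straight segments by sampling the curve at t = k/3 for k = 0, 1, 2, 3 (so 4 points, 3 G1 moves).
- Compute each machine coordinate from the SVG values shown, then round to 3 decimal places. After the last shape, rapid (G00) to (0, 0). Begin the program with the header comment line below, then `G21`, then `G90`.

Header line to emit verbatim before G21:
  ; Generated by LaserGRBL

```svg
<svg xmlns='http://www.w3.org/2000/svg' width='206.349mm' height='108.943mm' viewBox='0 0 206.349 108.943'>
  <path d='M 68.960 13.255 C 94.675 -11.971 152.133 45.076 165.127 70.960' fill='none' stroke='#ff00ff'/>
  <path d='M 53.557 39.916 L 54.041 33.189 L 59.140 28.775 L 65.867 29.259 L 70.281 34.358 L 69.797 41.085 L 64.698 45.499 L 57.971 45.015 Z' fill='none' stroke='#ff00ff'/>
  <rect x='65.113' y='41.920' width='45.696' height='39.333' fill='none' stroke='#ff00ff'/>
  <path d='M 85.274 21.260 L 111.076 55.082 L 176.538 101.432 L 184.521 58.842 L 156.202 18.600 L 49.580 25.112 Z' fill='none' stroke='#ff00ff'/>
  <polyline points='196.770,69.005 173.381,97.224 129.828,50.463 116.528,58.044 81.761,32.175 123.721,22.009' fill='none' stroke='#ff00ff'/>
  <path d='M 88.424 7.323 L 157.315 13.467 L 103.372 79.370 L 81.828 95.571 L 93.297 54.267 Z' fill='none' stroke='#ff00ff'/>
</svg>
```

; Generated by LaserGRBL
G21
G90
G00 X68.960 Y95.688
M3 S855
G1 X102.434 Y97.691 F1106
G1 X140.134 Y70.053
G1 X165.127 Y37.983
M5
G00 X53.557 Y69.027
M3 S855
G1 X54.041 Y75.754 F1106
G1 X59.140 Y80.168
G1 X65.867 Y79.684
G1 X70.281 Y74.585
G1 X69.797 Y67.858
G1 X64.698 Y63.444
G1 X57.971 Y63.928
G1 X53.557 Y69.027
M5
G00 X65.113 Y67.023
M3 S855
G1 X110.809 Y67.023 F1106
G1 X110.809 Y27.690
G1 X65.113 Y27.690
G1 X65.113 Y67.023
M5
G00 X85.274 Y87.683
M3 S855
G1 X111.076 Y53.861 F1106
G1 X176.538 Y7.511
G1 X184.521 Y50.101
G1 X156.202 Y90.343
G1 X49.580 Y83.831
G1 X85.274 Y87.683
M5
G00 X196.770 Y39.938
M3 S855
G1 X173.381 Y11.719 F1106
G1 X129.828 Y58.480
G1 X116.528 Y50.899
G1 X81.761 Y76.768
G1 X123.721 Y86.934
M5
G00 X88.424 Y101.620
M3 S855
G1 X157.315 Y95.476 F1106
G1 X103.372 Y29.573
G1 X81.828 Y13.372
G1 X93.297 Y54.676
G1 X88.424 Y101.620
M5
G00 X0.000 Y0.000

Since the viewBox matches the mm dimensions, user units are millimetres directly. The only transform is the Y-flip y_m = 108.943 − y_svg.

Shape 1 is a cubic bezier drawn with `<path>`. Its stroke #ff00ff means cut at S855, F1106. After flipping Y the toolpath is (68.960,95.688) → (102.434,97.691) → (140.134,70.053) → (165.127,37.983).

Shape 2 is a regular polygon drawn with `<path>`. Its stroke #ff00ff means cut at S855, F1106. After flipping Y the toolpath is (53.557,69.027) → (54.041,75.754) → (59.140,80.168) → (65.867,79.684) → (70.281,74.585) → (69.797,67.858) → (64.698,63.444) → (57.971,63.928) → (53.557,69.027), returning to the start.

Shape 3 is a rectangle drawn with `<rect>`. Its stroke #ff00ff means cut at S855, F1106. After flipping Y the toolpath is (65.113,67.023) → (110.809,67.023) → (110.809,27.690) → (65.113,27.690) → (65.113,67.023), returning to the start.

Shape 4 is a closed polygon drawn with `<path>`. Its stroke #ff00ff means cut at S855, F1106. After flipping Y the toolpath is (85.274,87.683) → (111.076,53.861) → (176.538,7.511) → (184.521,50.101) → (156.202,90.343) → (49.580,83.831) → (85.274,87.683), returning to the start.

Shape 5 is a open polyline drawn with `<polyline>`. Its stroke #ff00ff means cut at S855, F1106. After flipping Y the toolpath is (196.770,39.938) → (173.381,11.719) → (129.828,58.480) → (116.528,50.899) → (81.761,76.768) → (123.721,86.934).

Shape 6 is a closed polygon drawn with `<path>`. Its stroke #ff00ff means cut at S855, F1106. After flipping Y the toolpath is (88.424,101.620) → (157.315,95.476) → (103.372,29.573) → (81.828,13.372) → (93.297,54.676) → (88.424,101.620), returning to the start.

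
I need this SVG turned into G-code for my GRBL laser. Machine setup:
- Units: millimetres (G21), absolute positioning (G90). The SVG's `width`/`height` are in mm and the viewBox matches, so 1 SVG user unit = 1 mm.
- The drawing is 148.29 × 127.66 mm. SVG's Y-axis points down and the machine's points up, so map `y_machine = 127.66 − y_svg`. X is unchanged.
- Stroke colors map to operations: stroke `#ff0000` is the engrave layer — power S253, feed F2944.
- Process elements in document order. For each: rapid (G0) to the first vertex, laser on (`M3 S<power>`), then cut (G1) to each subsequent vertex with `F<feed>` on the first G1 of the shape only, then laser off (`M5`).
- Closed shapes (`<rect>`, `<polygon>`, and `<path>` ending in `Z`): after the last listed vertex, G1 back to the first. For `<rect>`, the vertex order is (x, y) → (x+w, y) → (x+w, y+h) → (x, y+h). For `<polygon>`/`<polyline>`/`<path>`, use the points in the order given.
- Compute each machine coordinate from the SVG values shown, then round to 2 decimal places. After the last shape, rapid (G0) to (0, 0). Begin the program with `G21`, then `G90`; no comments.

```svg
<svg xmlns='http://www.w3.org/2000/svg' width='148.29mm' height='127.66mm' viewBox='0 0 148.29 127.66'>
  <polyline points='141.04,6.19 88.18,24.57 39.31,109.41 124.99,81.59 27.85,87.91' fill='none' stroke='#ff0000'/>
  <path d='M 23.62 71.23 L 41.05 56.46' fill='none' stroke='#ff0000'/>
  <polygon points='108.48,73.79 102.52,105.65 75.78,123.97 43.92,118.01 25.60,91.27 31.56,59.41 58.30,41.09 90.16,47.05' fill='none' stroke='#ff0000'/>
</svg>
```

G21
G90
G0 X141.04 Y121.47
M3 S253
G1 X88.18 Y103.09 F2944
G1 X39.31 Y18.25
G1 X124.99 Y46.07
G1 X27.85 Y39.75
M5
G0 X23.62 Y56.43
M3 S253
G1 X41.05 Y71.20 F2944
M5
G0 X108.48 Y53.87
M3 S253
G1 X102.52 Y22.01 F2944
G1 X75.78 Y3.69
G1 X43.92 Y9.65
G1 X25.60 Y36.39
G1 X31.56 Y68.25
G1 X58.30 Y86.57
G1 X90.16 Y80.61
G1 X108.48 Y53.87
M5
G0 X0.00 Y0.00

1 u = 1 mm; y_m = 127.66 − y.

[1] `<polyline>` open polyline, #ff0000→engrave S253 F2944: (141.04,121.47) → (88.18,103.09) → (39.31,18.25) → (124.99,46.07) → (27.85,39.75)

[2] `<path>` line segment, #ff0000→engrave S253 F2944: (23.62,56.43) → (41.05,71.20)

[3] `<polygon>` regular polygon, #ff0000→engrave S253 F2944: (108.48,53.87) → (102.52,22.01) → (75.78,3.69) → (43.92,9.65) → (25.60,36.39) → (31.56,68.25) → (58.30,86.57) → (90.16,80.61) → (108.48,53.87) (closed)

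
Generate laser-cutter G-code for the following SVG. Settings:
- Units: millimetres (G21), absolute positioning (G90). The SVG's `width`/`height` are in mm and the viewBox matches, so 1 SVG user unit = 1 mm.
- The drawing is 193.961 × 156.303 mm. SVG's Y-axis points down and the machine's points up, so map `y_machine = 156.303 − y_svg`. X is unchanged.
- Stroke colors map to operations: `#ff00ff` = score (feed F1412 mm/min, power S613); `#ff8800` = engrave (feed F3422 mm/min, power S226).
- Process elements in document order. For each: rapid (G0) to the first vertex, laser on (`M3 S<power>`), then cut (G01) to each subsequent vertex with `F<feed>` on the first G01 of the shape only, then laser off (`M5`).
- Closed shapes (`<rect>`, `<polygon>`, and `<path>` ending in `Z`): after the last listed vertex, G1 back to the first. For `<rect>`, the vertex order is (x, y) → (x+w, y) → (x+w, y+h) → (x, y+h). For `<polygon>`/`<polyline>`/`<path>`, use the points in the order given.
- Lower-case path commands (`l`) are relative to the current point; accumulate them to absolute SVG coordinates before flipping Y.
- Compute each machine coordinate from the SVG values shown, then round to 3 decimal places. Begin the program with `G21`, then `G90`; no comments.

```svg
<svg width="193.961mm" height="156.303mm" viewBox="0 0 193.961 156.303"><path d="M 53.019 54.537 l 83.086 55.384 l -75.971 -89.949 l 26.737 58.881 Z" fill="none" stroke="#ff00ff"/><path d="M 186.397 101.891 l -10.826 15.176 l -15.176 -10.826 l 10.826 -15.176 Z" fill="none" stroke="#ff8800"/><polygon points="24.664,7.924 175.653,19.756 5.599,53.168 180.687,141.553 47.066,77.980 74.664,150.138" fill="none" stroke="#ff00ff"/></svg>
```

viewBox `0 0 193.961 156.303` with mm width/height → 1 unit = 1 mm. Flip: y_m = 156.303 − y_svg.

**Shape 1** — `<path>` closed polygon, stroke `#ff00ff` → score (S613, F1412). Machine vertices: (53.019,101.766) → (136.105,46.382) → (60.134,136.331) → (86.871,77.450) → (53.019,101.766). Closed: final G1 returns to the first vertex.

**Shape 2** — `<path>` regular polygon, stroke `#ff8800` → engrave (S226, F3422). Machine vertices: (186.397,54.412) → (175.571,39.236) → (160.395,50.062) → (171.221,65.238) → (186.397,54.412). Closed: final G1 returns to the first vertex.

**Shape 3** — `<polygon>` closed polygon, stroke `#ff00ff` → score (S613, F1412). Machine vertices: (24.664,148.379) → (175.653,136.547) → (5.599,103.135) → (180.687,14.750) → (47.066,78.323) → (74.664,6.165) → (24.664,148.379). Closed: final G1 returns to the first vertex.

G21
G90
G0 X53.019 Y101.766
M3 S613
G01 X136.105 Y46.382 F1412
G01 X60.134 Y136.331
G01 X86.871 Y77.450
G01 X53.019 Y101.766
M5
G0 X186.397 Y54.412
M3 S226
G01 X175.571 Y39.236 F3422
G01 X160.395 Y50.062
G01 X171.221 Y65.238
G01 X186.397 Y54.412
M5
G0 X24.664 Y148.379
M3 S613
G01 X175.653 Y136.547 F1412
G01 X5.599 Y103.135
G01 X180.687 Y14.750
G01 X47.066 Y78.323
G01 X74.664 Y6.165
G01 X24.664 Y148.379
M5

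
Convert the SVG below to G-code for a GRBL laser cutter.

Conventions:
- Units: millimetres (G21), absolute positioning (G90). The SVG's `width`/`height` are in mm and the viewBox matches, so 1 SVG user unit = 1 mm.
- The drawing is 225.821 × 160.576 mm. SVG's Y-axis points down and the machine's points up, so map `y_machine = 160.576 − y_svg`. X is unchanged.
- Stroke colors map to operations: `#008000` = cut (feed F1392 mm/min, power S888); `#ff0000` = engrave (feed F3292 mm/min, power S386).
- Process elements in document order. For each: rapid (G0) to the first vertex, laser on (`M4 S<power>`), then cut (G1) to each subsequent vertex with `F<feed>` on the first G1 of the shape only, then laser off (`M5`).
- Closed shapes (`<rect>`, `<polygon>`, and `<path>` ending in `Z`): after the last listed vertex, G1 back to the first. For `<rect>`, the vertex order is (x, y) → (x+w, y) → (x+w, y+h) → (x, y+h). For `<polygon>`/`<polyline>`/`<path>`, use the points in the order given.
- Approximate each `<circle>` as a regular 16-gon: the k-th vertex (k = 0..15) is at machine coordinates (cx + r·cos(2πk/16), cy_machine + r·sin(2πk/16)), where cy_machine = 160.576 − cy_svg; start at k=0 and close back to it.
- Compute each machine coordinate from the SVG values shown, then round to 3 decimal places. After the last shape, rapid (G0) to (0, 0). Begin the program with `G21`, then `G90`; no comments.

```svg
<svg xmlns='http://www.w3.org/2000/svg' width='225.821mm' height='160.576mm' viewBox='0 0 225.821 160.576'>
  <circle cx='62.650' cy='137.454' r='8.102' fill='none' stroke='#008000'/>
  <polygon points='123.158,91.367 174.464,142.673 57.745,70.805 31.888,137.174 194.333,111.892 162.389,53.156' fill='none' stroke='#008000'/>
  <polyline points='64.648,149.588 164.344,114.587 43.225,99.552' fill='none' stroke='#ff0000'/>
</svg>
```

Since the viewBox matches the mm dimensions, user units are millimetres directly. The only transform is the Y-flip y_m = 160.576 − y_svg.

Shape 1 is a circle drawn with `<circle>`. Its stroke #008000 means cut at S888, F1392. After flipping Y the toolpath is (70.752,23.122) → (70.135,26.223) → (68.379,28.851) → (65.751,30.607) → (62.650,31.224) → (59.549,30.607) → (56.921,28.851) → (55.165,26.223) → (54.548,23.122) → (55.165,20.021) → (56.921,17.393) → (59.549,15.637) → (62.650,15.020) → (65.751,15.637) → (68.379,17.393) → (70.135,20.021) → (70.752,23.122), returning to the start.

Shape 2 is a closed polygon drawn with `<polygon>`. Its stroke #008000 means cut at S888, F1392. After flipping Y the toolpath is (123.158,69.209) → (174.464,17.903) → (57.745,89.771) → (31.888,23.402) → (194.333,48.684) → (162.389,107.420) → (123.158,69.209), returning to the start.

Shape 3 is a open polyline drawn with `<polyline>`. Its stroke #ff0000 means engrave at S386, F3292. After flipping Y the toolpath is (64.648,10.988) → (164.344,45.989) → (43.225,61.024).

G21
G90
G0 X70.752 Y23.122
M4 S888
G1 X70.135 Y26.223 F1392
G1 X68.379 Y28.851
G1 X65.751 Y30.607
G1 X62.650 Y31.224
G1 X59.549 Y30.607
G1 X56.921 Y28.851
G1 X55.165 Y26.223
G1 X54.548 Y23.122
G1 X55.165 Y20.021
G1 X56.921 Y17.393
G1 X59.549 Y15.637
G1 X62.650 Y15.020
G1 X65.751 Y15.637
G1 X68.379 Y17.393
G1 X70.135 Y20.021
G1 X70.752 Y23.122
M5
G0 X123.158 Y69.209
M4 S888
G1 X174.464 Y17.903 F1392
G1 X57.745 Y89.771
G1 X31.888 Y23.402
G1 X194.333 Y48.684
G1 X162.389 Y107.420
G1 X123.158 Y69.209
M5
G0 X64.648 Y10.988
M4 S386
G1 X164.344 Y45.989 F3292
G1 X43.225 Y61.024
M5
G0 X0.000 Y0.000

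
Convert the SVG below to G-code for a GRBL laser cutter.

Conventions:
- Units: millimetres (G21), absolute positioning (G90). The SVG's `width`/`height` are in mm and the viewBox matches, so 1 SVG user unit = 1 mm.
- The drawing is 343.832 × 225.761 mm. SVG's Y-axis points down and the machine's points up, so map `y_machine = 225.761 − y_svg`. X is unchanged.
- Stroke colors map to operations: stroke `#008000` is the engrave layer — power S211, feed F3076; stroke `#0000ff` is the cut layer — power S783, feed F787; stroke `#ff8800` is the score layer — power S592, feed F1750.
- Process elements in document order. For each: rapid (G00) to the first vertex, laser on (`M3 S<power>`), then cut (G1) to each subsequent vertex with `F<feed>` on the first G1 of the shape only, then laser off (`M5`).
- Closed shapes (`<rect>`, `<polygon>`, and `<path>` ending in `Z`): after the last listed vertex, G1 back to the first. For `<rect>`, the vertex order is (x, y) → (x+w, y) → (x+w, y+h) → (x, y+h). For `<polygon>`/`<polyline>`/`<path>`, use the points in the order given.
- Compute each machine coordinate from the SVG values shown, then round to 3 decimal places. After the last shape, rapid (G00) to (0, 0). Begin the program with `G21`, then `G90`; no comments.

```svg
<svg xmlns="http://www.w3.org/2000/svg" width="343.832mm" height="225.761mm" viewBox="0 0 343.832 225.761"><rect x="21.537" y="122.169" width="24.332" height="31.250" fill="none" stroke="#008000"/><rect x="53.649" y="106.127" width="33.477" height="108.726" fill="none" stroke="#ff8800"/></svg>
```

1 u = 1 mm; y_m = 225.761 − y.

[1] `<rect>` rectangle, #008000→engrave S211 F3076: (21.537,103.592) → (45.869,103.592) → (45.869,72.342) → (21.537,72.342) → (21.537,103.592) (closed)

[2] `<rect>` rectangle, #ff8800→score S592 F1750: (53.649,119.634) → (87.126,119.634) → (87.126,10.908) → (53.649,10.908) → (53.649,119.634) (closed)

G21
G90
G00 X21.537 Y103.592
M3 S211
G1 X45.869 Y103.592 F3076
G1 X45.869 Y72.342
G1 X21.537 Y72.342
G1 X21.537 Y103.592
M5
G00 X53.649 Y119.634
M3 S592
G1 X87.126 Y119.634 F1750
G1 X87.126 Y10.908
G1 X53.649 Y10.908
G1 X53.649 Y119.634
M5
G00 X0.000 Y0.000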